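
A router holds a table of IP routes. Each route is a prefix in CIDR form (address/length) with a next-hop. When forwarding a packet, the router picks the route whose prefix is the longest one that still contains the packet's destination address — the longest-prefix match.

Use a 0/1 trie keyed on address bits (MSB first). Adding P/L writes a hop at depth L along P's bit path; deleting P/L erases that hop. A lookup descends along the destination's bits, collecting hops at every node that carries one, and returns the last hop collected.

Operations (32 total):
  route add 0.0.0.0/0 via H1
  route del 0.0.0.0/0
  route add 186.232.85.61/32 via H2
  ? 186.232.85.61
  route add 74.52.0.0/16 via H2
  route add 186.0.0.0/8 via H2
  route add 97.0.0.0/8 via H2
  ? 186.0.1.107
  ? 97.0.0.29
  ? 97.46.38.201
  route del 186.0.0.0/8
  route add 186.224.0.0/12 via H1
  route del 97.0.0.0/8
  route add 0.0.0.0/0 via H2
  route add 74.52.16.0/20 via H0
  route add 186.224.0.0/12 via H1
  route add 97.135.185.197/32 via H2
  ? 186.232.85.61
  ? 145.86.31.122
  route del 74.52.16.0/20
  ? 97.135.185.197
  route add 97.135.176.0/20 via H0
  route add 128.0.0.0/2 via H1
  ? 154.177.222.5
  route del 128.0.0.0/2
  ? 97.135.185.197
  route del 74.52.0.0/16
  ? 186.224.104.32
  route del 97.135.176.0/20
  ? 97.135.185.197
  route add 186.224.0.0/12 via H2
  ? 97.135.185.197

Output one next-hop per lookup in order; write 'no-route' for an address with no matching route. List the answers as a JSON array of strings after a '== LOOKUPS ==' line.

Trace:
  add 0.0.0.0/0 -> H1 at depth 0
  del 0.0.0.0/0 (clear depth 0)
  add 186.232.85.61/32 -> H2 at depth 32
  Q 186.232.85.61: descend 10111010111010000101010100111101 ; hops seen [H2] ; pick H2
  add 74.52.0.0/16 -> H2 at depth 16
  add 186.0.0.0/8 -> H2 at depth 8
  add 97.0.0.0/8 -> H2 at depth 8
  Q 186.0.1.107: descend 10111010 ; hops seen [H2] ; pick H2
  Q 97.0.0.29: descend 01100001 ; hops seen [H2] ; pick H2
  Q 97.46.38.201: descend 01100001 ; hops seen [H2] ; pick H2
  del 186.0.0.0/8 (clear depth 8)
  add 186.224.0.0/12 -> H1 at depth 12
  del 97.0.0.0/8 (clear depth 8)
  add 0.0.0.0/0 -> H2 at depth 0
  add 74.52.16.0/20 -> H0 at depth 20
  add 186.224.0.0/12 -> H1 at depth 12
  add 97.135.185.197/32 -> H2 at depth 32
  Q 186.232.85.61: descend 10111010111010000101010100111101 ; hops seen [H2,H1,H2] ; pick H2
  Q 145.86.31.122: descend 10 ; hops seen [H2] ; pick H2
  del 74.52.16.0/20 (clear depth 20)
  Q 97.135.185.197: descend 01100001100001111011100111000101 ; hops seen [H2,H2] ; pick H2
  add 97.135.176.0/20 -> H0 at depth 20
  add 128.0.0.0/2 -> H1 at depth 2
  Q 154.177.222.5: descend 10 ; hops seen [H2,H1] ; pick H1
  del 128.0.0.0/2 (clear depth 2)
  Q 97.135.185.197: descend 01100001100001111011100111000101 ; hops seen [H2,H0,H2] ; pick H2
  del 74.52.0.0/16 (clear depth 16)
  Q 186.224.104.32: descend 101110101110 ; hops seen [H2,H1] ; pick H1
  del 97.135.176.0/20 (clear depth 20)
  Q 97.135.185.197: descend 01100001100001111011100111000101 ; hops seen [H2,H2] ; pick H2
  add 186.224.0.0/12 -> H2 at depth 12
  Q 97.135.185.197: descend 01100001100001111011100111000101 ; hops seen [H2,H2] ; pick H2

== LOOKUPS ==
["H2","H2","H2","H2","H2","H2","H2","H1","H2","H1","H2","H2"]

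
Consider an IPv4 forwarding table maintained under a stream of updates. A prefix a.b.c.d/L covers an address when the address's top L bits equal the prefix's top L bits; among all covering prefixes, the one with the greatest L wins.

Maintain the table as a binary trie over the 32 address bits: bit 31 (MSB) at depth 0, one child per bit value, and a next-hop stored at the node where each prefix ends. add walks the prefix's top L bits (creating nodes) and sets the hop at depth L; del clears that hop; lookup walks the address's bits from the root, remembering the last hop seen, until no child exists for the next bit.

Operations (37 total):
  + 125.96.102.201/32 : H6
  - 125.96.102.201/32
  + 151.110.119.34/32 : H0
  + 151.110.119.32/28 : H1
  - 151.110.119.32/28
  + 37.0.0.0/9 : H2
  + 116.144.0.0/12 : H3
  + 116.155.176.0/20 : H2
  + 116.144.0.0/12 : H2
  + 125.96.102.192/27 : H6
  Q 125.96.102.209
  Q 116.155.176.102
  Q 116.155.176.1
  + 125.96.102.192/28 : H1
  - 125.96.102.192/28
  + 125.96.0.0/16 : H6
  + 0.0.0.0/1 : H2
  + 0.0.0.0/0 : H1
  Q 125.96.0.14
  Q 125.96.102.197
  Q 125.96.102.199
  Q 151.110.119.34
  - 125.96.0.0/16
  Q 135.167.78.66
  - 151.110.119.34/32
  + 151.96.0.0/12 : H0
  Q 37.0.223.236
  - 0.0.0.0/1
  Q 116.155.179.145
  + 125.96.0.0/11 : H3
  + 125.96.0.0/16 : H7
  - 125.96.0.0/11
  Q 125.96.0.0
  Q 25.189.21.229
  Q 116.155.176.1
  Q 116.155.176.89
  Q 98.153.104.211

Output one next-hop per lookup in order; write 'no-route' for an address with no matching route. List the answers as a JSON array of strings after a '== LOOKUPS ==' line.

Process each operation:
  + 125.96.102.201/32 (H6) depth=32
  del 125.96.102.201/32 (clear depth 32)
  + 151.110.119.34/32 (H0) depth=32
  + 151.110.119.32/28 (H1) depth=28
  del 151.110.119.32/28 (clear depth 28)
  + 37.0.0.0/9 (H2) depth=9
  + 116.144.0.0/12 (H3) depth=12
  + 116.155.176.0/20 (H2) depth=20
  + 116.144.0.0/12 (H2) depth=12
  + 125.96.102.192/27 (H6) depth=27
  lookup 125.96.102.209: bits 011111010110000001100110110 walk d0:-→d1:-→d2:-→d3:-→d4:-→d5:-→d6:-→d7:-→d8:-→d9:-→d10:-→d11:-→d12:-→d13:-→d14:-→d15:-→d16:-→d17:-→d18:-→d19:-→d20:-→d21:-→d22:-→d23:-→d24:-→d25:-→d26:-→d27:H6 -> H6
  lookup 116.155.176.102: bits 01110100100110111011 walk d0:-→d1:-→d2:-→d3:-→d4:-→d5:-→d6:-→d7:-→d8:-→d9:-→d10:-→d11:-→d12:H2→d13:-→d14:-→d15:-→d16:-→d17:-→d18:-→d19:-→d20:H2 -> H2
  lookup 116.155.176.1: bits 01110100100110111011 walk d0:-→d1:-→d2:-→d3:-→d4:-→d5:-→d6:-→d7:-→d8:-→d9:-→d10:-→d11:-→d12:H2→d13:-→d14:-→d15:-→d16:-→d17:-→d18:-→d19:-→d20:H2 -> H2
  + 125.96.102.192/28 (H1) depth=28
  del 125.96.102.192/28 (clear depth 28)
  + 125.96.0.0/16 (H6) depth=16
  + 0.0.0.0/1 (H2) depth=1
  + 0.0.0.0/0 (H1) depth=0
  lookup 125.96.0.14: bits 01111101011000000 walk d0:H1→d1:H2→d2:-→d3:-→d4:-→d5:-→d6:-→d7:-→d8:-→d9:-→d10:-→d11:-→d12:-→d13:-→d14:-→d15:-→d16:H6→d17:- -> H6
  lookup 125.96.102.197: bits 0111110101100000011001101100 walk d0:H1→d1:H2→d2:-→d3:-→d4:-→d5:-→d6:-→d7:-→d8:-→d9:-→d10:-→d11:-→d12:-→d13:-→d14:-→d15:-→d16:H6→d17:-→d18:-→d19:-→d20:-→d21:-→d22:-→d23:-→d24:-→d25:-→d26:-→d27:H6→d28:- -> H6
  lookup 125.96.102.199: bits 0111110101100000011001101100 walk d0:H1→d1:H2→d2:-→d3:-→d4:-→d5:-→d6:-→d7:-→d8:-→d9:-→d10:-→d11:-→d12:-→d13:-→d14:-→d15:-→d16:H6→d17:-→d18:-→d19:-→d20:-→d21:-→d22:-→d23:-→d24:-→d25:-→d26:-→d27:H6→d28:- -> H6
  lookup 151.110.119.34: bits 10010111011011100111011100100010 walk d0:H1→d1:-→d2:-→d3:-→d4:-→d5:-→d6:-→d7:-→d8:-→d9:-→d10:-→d11:-→d12:-→d13:-→d14:-→d15:-→d16:-→d17:-→d18:-→d19:-→d20:-→d21:-→d22:-→d23:-→d24:-→d25:-→d26:-→d27:-→d28:-→d29:-→d30:-→d31:-→d32:H0 -> H0
  del 125.96.0.0/16 (clear depth 16)
  lookup 135.167.78.66: bits 100 walk d0:H1→d1:-→d2:-→d3:- -> H1
  del 151.110.119.34/32 (clear depth 32)
  + 151.96.0.0/12 (H0) depth=12
  lookup 37.0.223.236: bits 001001010 walk d0:H1→d1:H2→d2:-→d3:-→d4:-→d5:-→d6:-→d7:-→d8:-→d9:H2 -> H2
  del 0.0.0.0/1 (clear depth 1)
  lookup 116.155.179.145: bits 01110100100110111011 walk d0:H1→d1:-→d2:-→d3:-→d4:-→d5:-→d6:-→d7:-→d8:-→d9:-→d10:-→d11:-→d12:H2→d13:-→d14:-→d15:-→d16:-→d17:-→d18:-→d19:-→d20:H2 -> H2
  + 125.96.0.0/11 (H3) depth=11
  + 125.96.0.0/16 (H7) depth=16
  del 125.96.0.0/11 (clear depth 11)
  lookup 125.96.0.0: bits 01111101011000000 walk d0:H1→d1:-→d2:-→d3:-→d4:-→d5:-→d6:-→d7:-→d8:-→d9:-→d10:-→d11:-→d12:-→d13:-→d14:-→d15:-→d16:H7→d17:- -> H7
  lookup 25.189.21.229: bits 00 walk d0:H1→d1:-→d2:- -> H1
  lookup 116.155.176.1: bits 01110100100110111011 walk d0:H1→d1:-→d2:-→d3:-→d4:-→d5:-→d6:-→d7:-→d8:-→d9:-→d10:-→d11:-→d12:H2→d13:-→d14:-→d15:-→d16:-→d17:-→d18:-→d19:-→d20:H2 -> H2
  lookup 116.155.176.89: bits 01110100100110111011 walk d0:H1→d1:-→d2:-→d3:-→d4:-→d5:-→d6:-→d7:-→d8:-→d9:-→d10:-→d11:-→d12:H2→d13:-→d14:-→d15:-→d16:-→d17:-→d18:-→d19:-→d20:H2 -> H2
  lookup 98.153.104.211: bits 011 walk d0:H1→d1:-→d2:-→d3:- -> H1

== LOOKUPS ==
["H6","H2","H2","H6","H6","H6","H0","H1","H2","H2","H7","H1","H2","H2","H1"]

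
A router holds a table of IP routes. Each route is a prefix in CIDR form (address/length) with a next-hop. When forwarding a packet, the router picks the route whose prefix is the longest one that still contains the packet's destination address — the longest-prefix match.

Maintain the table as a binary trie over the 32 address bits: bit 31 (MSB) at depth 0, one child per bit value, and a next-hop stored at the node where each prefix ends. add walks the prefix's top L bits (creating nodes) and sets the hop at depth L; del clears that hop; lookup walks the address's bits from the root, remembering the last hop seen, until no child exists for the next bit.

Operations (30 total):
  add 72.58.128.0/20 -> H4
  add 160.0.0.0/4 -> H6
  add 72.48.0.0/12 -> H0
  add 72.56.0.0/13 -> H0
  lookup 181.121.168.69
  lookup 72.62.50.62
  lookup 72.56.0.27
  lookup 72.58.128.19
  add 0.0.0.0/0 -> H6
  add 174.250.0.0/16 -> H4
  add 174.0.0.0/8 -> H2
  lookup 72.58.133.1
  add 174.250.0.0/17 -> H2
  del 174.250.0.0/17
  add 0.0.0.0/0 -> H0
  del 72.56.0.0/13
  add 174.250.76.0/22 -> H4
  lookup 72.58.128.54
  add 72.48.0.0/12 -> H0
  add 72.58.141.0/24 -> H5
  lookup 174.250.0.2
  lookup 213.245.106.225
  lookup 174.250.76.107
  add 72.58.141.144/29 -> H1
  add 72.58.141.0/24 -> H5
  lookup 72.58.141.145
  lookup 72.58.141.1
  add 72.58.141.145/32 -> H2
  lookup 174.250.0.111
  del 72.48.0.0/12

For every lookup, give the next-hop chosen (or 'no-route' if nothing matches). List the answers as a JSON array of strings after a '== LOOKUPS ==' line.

Apply in order:
  add 72.58.128.0/20 -> H4 at depth 20
  add 160.0.0.0/4 -> H6 at depth 4
  add 72.48.0.0/12 -> H0 at depth 12
  add 72.56.0.0/13 -> H0 at depth 13
  Q 181.121.168.69: descend 101 ; hops seen [∅] ; pick no-route
  Q 72.62.50.62: descend 0100100000111 ; hops seen [H0,H0] ; pick H0
  Q 72.56.0.27: descend 01001000001110 ; hops seen [H0,H0] ; pick H0
  Q 72.58.128.19: descend 01001000001110101000 ; hops seen [H0,H0,H4] ; pick H4
  add 0.0.0.0/0 -> H6 at depth 0
  add 174.250.0.0/16 -> H4 at depth 16
  add 174.0.0.0/8 -> H2 at depth 8
  Q 72.58.133.1: descend 01001000001110101000 ; hops seen [H6,H0,H0,H4] ; pick H4
  add 174.250.0.0/17 -> H2 at depth 17
  del 174.250.0.0/17 (clear depth 17)
  add 0.0.0.0/0 -> H0 at depth 0
  del 72.56.0.0/13 (clear depth 13)
  add 174.250.76.0/22 -> H4 at depth 22
  Q 72.58.128.54: descend 01001000001110101000 ; hops seen [H0,H0,H4] ; pick H4
  add 72.48.0.0/12 -> H0 at depth 12
  add 72.58.141.0/24 -> H5 at depth 24
  Q 174.250.0.2: descend 10101110111110100 ; hops seen [H0,H6,H2,H4] ; pick H4
  Q 213.245.106.225: descend 1 ; hops seen [H0] ; pick H0
  Q 174.250.76.107: descend 1010111011111010010011 ; hops seen [H0,H6,H2,H4,H4] ; pick H4
  add 72.58.141.144/29 -> H1 at depth 29
  add 72.58.141.0/24 -> H5 at depth 24
  Q 72.58.141.145: descend 01001000001110101000110110010 ; hops seen [H0,H0,H4,H5,H1] ; pick H1
  Q 72.58.141.1: descend 010010000011101010001101 ; hops seen [H0,H0,H4,H5] ; pick H5
  add 72.58.141.145/32 -> H2 at depth 32
  Q 174.250.0.111: descend 10101110111110100 ; hops seen [H0,H6,H2,H4] ; pick H4
  del 72.48.0.0/12 (clear depth 12)

== LOOKUPS ==
["no-route","H0","H0","H4","H4","H4","H4","H0","H4","H1","H5","H4"]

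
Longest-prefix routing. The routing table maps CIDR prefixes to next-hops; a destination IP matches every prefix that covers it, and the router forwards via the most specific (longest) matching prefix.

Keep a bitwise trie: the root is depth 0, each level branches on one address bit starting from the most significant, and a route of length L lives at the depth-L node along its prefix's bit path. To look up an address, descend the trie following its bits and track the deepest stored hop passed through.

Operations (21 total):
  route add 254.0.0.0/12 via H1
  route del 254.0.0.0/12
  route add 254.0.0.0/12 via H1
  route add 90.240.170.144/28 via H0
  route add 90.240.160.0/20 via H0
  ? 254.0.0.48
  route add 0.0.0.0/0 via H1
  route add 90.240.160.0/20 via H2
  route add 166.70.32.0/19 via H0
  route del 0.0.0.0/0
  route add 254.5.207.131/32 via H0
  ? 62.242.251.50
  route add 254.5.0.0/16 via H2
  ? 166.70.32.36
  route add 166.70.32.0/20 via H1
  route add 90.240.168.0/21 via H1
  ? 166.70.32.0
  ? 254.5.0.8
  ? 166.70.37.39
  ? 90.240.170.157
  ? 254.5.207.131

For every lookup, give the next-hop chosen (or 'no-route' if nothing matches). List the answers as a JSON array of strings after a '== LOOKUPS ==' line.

Apply in order:
  + 254.0.0.0/12 (H1) depth=12
  del 254.0.0.0/12 (clear depth 12)
  + 254.0.0.0/12 (H1) depth=12
  + 90.240.170.144/28 (H0) depth=28
  + 90.240.160.0/20 (H0) depth=20
  lookup 254.0.0.48: bits 111111100000 walk d0:-→d1:-→d2:-→d3:-→d4:-→d5:-→d6:-→d7:-→d8:-→d9:-→d10:-→d11:-→d12:H1 -> H1
  + 0.0.0.0/0 (H1) depth=0
  + 90.240.160.0/20 (H2) depth=20
  + 166.70.32.0/19 (H0) depth=19
  del 0.0.0.0/0 (clear depth 0)
  + 254.5.207.131/32 (H0) depth=32
  lookup 62.242.251.50: bits 0 walk d0:-→d1:- -> no-route
  + 254.5.0.0/16 (H2) depth=16
  lookup 166.70.32.36: bits 1010011001000110001 walk d0:-→d1:-→d2:-→d3:-→d4:-→d5:-→d6:-→d7:-→d8:-→d9:-→d10:-→d11:-→d12:-→d13:-→d14:-→d15:-→d16:-→d17:-→d18:-→d19:H0 -> H0
  + 166.70.32.0/20 (H1) depth=20
  + 90.240.168.0/21 (H1) depth=21
  lookup 166.70.32.0: bits 10100110010001100010 walk d0:-→d1:-→d2:-→d3:-→d4:-→d5:-→d6:-→d7:-→d8:-→d9:-→d10:-→d11:-→d12:-→d13:-→d14:-→d15:-→d16:-→d17:-→d18:-→d19:H0→d20:H1 -> H1
  lookup 254.5.0.8: bits 1111111000000101 walk d0:-→d1:-→d2:-→d3:-→d4:-→d5:-→d6:-→d7:-→d8:-→d9:-→d10:-→d11:-→d12:H1→d13:-→d14:-→d15:-→d16:H2 -> H2
  lookup 166.70.37.39: bits 10100110010001100010 walk d0:-→d1:-→d2:-→d3:-→d4:-→d5:-→d6:-→d7:-→d8:-→d9:-→d10:-→d11:-→d12:-→d13:-→d14:-→d15:-→d16:-→d17:-→d18:-→d19:H0→d20:H1 -> H1
  lookup 90.240.170.157: bits 0101101011110000101010101001 walk d0:-→d1:-→d2:-→d3:-→d4:-→d5:-→d6:-→d7:-→d8:-→d9:-→d10:-→d11:-→d12:-→d13:-→d14:-→d15:-→d16:-→d17:-→d18:-→d19:-→d20:H2→d21:H1→d22:-→d23:-→d24:-→d25:-→d26:-→d27:-→d28:H0 -> H0
  lookup 254.5.207.131: bits 11111110000001011100111110000011 walk d0:-→d1:-→d2:-→d3:-→d4:-→d5:-→d6:-→d7:-→d8:-→d9:-→d10:-→d11:-→d12:H1→d13:-→d14:-→d15:-→d16:H2→d17:-→d18:-→d19:-→d20:-→d21:-→d22:-→d23:-→d24:-→d25:-→d26:-→d27:-→d28:-→d29:-→d30:-→d31:-→d32:H0 -> H0

== LOOKUPS ==
["H1","no-route","H0","H1","H2","H1","H0","H0"]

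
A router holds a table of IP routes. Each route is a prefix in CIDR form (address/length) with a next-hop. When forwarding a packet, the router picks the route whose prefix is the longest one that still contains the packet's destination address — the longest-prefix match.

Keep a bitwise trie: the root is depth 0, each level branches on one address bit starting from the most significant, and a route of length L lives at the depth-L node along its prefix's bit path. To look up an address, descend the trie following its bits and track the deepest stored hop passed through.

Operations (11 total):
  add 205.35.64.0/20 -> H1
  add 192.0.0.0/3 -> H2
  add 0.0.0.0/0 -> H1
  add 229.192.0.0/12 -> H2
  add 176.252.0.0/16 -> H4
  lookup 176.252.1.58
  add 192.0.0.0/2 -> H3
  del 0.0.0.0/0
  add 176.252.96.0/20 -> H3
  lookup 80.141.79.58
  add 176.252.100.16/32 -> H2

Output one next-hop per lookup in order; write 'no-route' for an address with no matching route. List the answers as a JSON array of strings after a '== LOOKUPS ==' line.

Apply in order:
  add 205.35.64.0/20 -> H1 at depth 20
  add 192.0.0.0/3 -> H2 at depth 3
  add 0.0.0.0/0 -> H1 at depth 0
  add 229.192.0.0/12 -> H2 at depth 12
  add 176.252.0.0/16 -> H4 at depth 16
  Q 176.252.1.58: descend 1011000011111100 ; hops seen [H1,H4] ; pick H4
  add 192.0.0.0/2 -> H3 at depth 2
  del 0.0.0.0/0 (clear depth 0)
  add 176.252.96.0/20 -> H3 at depth 20
  Q 80.141.79.58: descend ε ; hops seen [∅] ; pick no-route
  add 176.252.100.16/32 -> H2 at depth 32

== LOOKUPS ==
["H4","no-route"]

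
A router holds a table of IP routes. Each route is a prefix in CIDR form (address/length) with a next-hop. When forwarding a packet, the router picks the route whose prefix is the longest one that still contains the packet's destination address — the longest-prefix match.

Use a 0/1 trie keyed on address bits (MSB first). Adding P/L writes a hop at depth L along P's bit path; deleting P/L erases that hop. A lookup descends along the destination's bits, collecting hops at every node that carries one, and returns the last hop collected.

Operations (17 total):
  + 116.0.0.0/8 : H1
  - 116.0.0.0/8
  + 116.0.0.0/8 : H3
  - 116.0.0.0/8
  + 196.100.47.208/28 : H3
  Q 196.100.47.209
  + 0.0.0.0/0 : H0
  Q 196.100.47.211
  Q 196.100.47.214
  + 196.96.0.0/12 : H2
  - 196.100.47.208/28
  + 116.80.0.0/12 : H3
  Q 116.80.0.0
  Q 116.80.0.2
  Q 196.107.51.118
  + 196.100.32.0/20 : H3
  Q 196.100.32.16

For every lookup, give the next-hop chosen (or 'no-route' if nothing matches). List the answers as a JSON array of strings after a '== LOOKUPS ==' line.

Apply in order:
  + 116.0.0.0/8 (H1) depth=8
  del 116.0.0.0/8 (clear depth 8)
  + 116.0.0.0/8 (H3) depth=8
  del 116.0.0.0/8 (clear depth 8)
  + 196.100.47.208/28 (H3) depth=28
  lookup 196.100.47.209: bits 1100010001100100001011111101 walk d0:-→d1:-→d2:-→d3:-→d4:-→d5:-→d6:-→d7:-→d8:-→d9:-→d10:-→d11:-→d12:-→d13:-→d14:-→d15:-→d16:-→d17:-→d18:-→d19:-→d20:-→d21:-→d22:-→d23:-→d24:-→d25:-→d26:-→d27:-→d28:H3 -> H3
  + 0.0.0.0/0 (H0) depth=0
  lookup 196.100.47.211: bits 1100010001100100001011111101 walk d0:H0→d1:-→d2:-→d3:-→d4:-→d5:-→d6:-→d7:-→d8:-→d9:-→d10:-→d11:-→d12:-→d13:-→d14:-→d15:-→d16:-→d17:-→d18:-→d19:-→d20:-→d21:-→d22:-→d23:-→d24:-→d25:-→d26:-→d27:-→d28:H3 -> H3
  lookup 196.100.47.214: bits 1100010001100100001011111101 walk d0:H0→d1:-→d2:-→d3:-→d4:-→d5:-→d6:-→d7:-→d8:-→d9:-→d10:-→d11:-→d12:-→d13:-→d14:-→d15:-→d16:-→d17:-→d18:-→d19:-→d20:-→d21:-→d22:-→d23:-→d24:-→d25:-→d26:-→d27:-→d28:H3 -> H3
  + 196.96.0.0/12 (H2) depth=12
  del 196.100.47.208/28 (clear depth 28)
  + 116.80.0.0/12 (H3) depth=12
  lookup 116.80.0.0: bits 011101000101 walk d0:H0→d1:-→d2:-→d3:-→d4:-→d5:-→d6:-→d7:-→d8:-→d9:-→d10:-→d11:-→d12:H3 -> H3
  lookup 116.80.0.2: bits 011101000101 walk d0:H0→d1:-→d2:-→d3:-→d4:-→d5:-→d6:-→d7:-→d8:-→d9:-→d10:-→d11:-→d12:H3 -> H3
  lookup 196.107.51.118: bits 110001000110 walk d0:H0→d1:-→d2:-→d3:-→d4:-→d5:-→d6:-→d7:-→d8:-→d9:-→d10:-→d11:-→d12:H2 -> H2
  + 196.100.32.0/20 (H3) depth=20
  lookup 196.100.32.16: bits 11000100011001000010 walk d0:H0→d1:-→d2:-→d3:-→d4:-→d5:-→d6:-→d7:-→d8:-→d9:-→d10:-→d11:-→d12:H2→d13:-→d14:-→d15:-→d16:-→d17:-→d18:-→d19:-→d20:H3 -> H3

== LOOKUPS ==
["H3","H3","H3","H3","H3","H2","H3"]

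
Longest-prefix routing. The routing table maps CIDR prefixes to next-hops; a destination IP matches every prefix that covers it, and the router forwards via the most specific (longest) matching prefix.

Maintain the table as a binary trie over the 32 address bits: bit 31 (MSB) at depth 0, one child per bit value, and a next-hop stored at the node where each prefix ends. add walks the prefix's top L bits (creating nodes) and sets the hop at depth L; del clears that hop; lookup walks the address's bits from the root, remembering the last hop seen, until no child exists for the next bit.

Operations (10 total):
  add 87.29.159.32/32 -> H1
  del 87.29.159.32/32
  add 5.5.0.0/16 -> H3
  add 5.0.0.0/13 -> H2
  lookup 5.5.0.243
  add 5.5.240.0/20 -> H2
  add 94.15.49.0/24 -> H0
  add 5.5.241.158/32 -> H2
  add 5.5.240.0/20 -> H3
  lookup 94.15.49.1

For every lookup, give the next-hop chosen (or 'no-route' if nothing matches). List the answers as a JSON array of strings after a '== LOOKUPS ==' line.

Trace:
  add 87.29.159.32/32 -> H1 at depth 32
  - 87.29.159.32/32 clear@32
  add 5.5.0.0/16 -> H3 at depth 16
  add 5.0.0.0/13 -> H2 at depth 13
  Q 5.5.0.243: descend 0000010100000101 ; hops seen [H2,H3] ; pick H3
  add 5.5.240.0/20 -> H2 at depth 20
  add 94.15.49.0/24 -> H0 at depth 24
  add 5.5.241.158/32 -> H2 at depth 32
  add 5.5.240.0/20 -> H3 at depth 20
  Q 94.15.49.1: descend 010111100000111100110001 ; hops seen [H0] ; pick H0

== LOOKUPS ==
["H3","H0"]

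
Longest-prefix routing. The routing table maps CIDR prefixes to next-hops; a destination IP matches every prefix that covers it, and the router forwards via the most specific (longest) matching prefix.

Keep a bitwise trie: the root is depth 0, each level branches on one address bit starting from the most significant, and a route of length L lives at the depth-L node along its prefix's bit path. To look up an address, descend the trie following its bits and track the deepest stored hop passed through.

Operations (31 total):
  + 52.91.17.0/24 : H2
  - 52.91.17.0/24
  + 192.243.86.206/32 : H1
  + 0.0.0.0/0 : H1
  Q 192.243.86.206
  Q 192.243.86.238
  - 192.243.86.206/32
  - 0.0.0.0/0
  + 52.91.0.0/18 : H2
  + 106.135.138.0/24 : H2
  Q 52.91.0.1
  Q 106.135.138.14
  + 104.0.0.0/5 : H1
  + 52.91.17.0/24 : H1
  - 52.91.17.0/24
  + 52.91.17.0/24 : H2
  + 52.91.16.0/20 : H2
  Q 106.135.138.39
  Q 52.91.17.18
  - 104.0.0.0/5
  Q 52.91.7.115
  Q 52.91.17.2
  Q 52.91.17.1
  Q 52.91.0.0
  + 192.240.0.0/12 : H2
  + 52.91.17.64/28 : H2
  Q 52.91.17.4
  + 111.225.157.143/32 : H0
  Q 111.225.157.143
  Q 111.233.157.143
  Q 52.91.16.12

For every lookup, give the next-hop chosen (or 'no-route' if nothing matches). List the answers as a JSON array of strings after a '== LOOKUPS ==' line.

Process each operation:
  add 52.91.17.0/24 -> H2 at depth 24
  del 52.91.17.0/24 (clear depth 24)
  add 192.243.86.206/32 -> H1 at depth 32
  add 0.0.0.0/0 -> H1 at depth 0
  Q 192.243.86.206: descend 11000000111100110101011011001110 ; hops seen [H1,H1] ; pick H1
  Q 192.243.86.238: descend 11000000111100110101011011 ; hops seen [H1] ; pick H1
  del 192.243.86.206/32 (clear depth 32)
  del 0.0.0.0/0 (clear depth 0)
  add 52.91.0.0/18 -> H2 at depth 18
  add 106.135.138.0/24 -> H2 at depth 24
  Q 52.91.0.1: descend 0011010001011011000 ; hops seen [H2] ; pick H2
  Q 106.135.138.14: descend 011010101000011110001010 ; hops seen [H2] ; pick H2
  add 104.0.0.0/5 -> H1 at depth 5
  add 52.91.17.0/24 -> H1 at depth 24
  del 52.91.17.0/24 (clear depth 24)
  add 52.91.17.0/24 -> H2 at depth 24
  add 52.91.16.0/20 -> H2 at depth 20
  Q 106.135.138.39: descend 011010101000011110001010 ; hops seen [H1,H2] ; pick H2
  Q 52.91.17.18: descend 001101000101101100010001 ; hops seen [H2,H2,H2] ; pick H2
  del 104.0.0.0/5 (clear depth 5)
  Q 52.91.7.115: descend 0011010001011011000 ; hops seen [H2] ; pick H2
  Q 52.91.17.2: descend 001101000101101100010001 ; hops seen [H2,H2,H2] ; pick H2
  Q 52.91.17.1: descend 001101000101101100010001 ; hops seen [H2,H2,H2] ; pick H2
  Q 52.91.0.0: descend 0011010001011011000 ; hops seen [H2] ; pick H2
  add 192.240.0.0/12 -> H2 at depth 12
  add 52.91.17.64/28 -> H2 at depth 28
  Q 52.91.17.4: descend 0011010001011011000100010 ; hops seen [H2,H2,H2] ; pick H2
  add 111.225.157.143/32 -> H0 at depth 32
  Q 111.225.157.143: descend 01101111111000011001110110001111 ; hops seen [H0] ; pick H0
  Q 111.233.157.143: descend 011011111110 ; hops seen [∅] ; pick no-route
  Q 52.91.16.12: descend 00110100010110110001000 ; hops seen [H2,H2] ; pick H2

== LOOKUPS ==
["H1","H1","H2","H2","H2","H2","H2","H2","H2","H2","H2","H0","no-route","H2"]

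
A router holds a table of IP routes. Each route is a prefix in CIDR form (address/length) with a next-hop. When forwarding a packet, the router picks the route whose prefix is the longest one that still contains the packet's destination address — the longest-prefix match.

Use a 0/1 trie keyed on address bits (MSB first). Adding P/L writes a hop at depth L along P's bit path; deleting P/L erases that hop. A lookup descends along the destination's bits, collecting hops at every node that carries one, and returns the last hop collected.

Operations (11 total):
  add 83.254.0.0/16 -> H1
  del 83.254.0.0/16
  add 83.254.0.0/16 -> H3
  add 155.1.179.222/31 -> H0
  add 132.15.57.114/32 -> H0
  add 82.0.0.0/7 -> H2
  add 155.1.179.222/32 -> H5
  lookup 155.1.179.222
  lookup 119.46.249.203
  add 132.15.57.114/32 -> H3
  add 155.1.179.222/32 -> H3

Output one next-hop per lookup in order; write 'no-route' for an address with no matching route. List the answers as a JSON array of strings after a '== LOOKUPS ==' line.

Apply in order:
  + 83.254.0.0/16 (H1) depth=16
  del 83.254.0.0/16 (clear depth 16)
  + 83.254.0.0/16 (H3) depth=16
  + 155.1.179.222/31 (H0) depth=31
  + 132.15.57.114/32 (H0) depth=32
  + 82.0.0.0/7 (H2) depth=7
  + 155.1.179.222/32 (H5) depth=32
  ? 155.1.179.222  path d0:-→d1:-→d2:-→d3:-→d4:-→d5:-→d6:-→d7:-→d8:-→d9:-→d10:-→d11:-→d12:-→d13:-→d14:-→d15:-→d16:-→d17:-→d18:-→d19:-→d20:-→d21:-→d22:-→d23:-→d24:-→d25:-→d26:-→d27:-→d28:-→d29:-→d30:-→d31:H0→d32:H5  best=H5
  ? 119.46.249.203  path d0:-→d1:-→d2:-  best=no-route
  + 132.15.57.114/32 (H3) depth=32
  + 155.1.179.222/32 (H3) depth=32

== LOOKUPS ==
["H5","no-route"]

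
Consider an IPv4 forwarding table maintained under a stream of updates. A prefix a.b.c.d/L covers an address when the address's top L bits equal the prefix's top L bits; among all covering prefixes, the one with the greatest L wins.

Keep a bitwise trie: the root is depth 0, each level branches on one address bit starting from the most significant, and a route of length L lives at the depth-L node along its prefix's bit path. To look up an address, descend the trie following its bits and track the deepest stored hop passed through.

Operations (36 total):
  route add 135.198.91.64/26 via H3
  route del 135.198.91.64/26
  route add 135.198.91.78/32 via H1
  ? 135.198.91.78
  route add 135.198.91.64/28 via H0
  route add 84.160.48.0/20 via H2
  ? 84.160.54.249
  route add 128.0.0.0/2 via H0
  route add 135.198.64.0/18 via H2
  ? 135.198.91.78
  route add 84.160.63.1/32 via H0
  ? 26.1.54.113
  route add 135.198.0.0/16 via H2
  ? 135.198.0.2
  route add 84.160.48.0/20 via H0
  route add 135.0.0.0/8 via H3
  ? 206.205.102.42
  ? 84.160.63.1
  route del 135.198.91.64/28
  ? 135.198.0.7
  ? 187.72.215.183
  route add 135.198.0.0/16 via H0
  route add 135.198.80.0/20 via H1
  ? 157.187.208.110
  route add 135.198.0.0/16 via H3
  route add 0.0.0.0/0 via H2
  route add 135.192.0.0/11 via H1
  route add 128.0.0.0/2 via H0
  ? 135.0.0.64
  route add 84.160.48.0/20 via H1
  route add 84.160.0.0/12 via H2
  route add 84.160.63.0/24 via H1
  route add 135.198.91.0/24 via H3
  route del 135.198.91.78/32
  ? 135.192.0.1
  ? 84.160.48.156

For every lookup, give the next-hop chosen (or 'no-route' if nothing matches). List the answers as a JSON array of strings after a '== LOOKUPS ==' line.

Process each operation:
  + 135.198.91.64/26 (H3) depth=26
  del 135.198.91.64/26 (clear depth 26)
  + 135.198.91.78/32 (H1) depth=32
  ? 135.198.91.78  path d0:-→d1:-→d2:-→d3:-→d4:-→d5:-→d6:-→d7:-→d8:-→d9:-→d10:-→d11:-→d12:-→d13:-→d14:-→d15:-→d16:-→d17:-→d18:-→d19:-→d20:-→d21:-→d22:-→d23:-→d24:-→d25:-→d26:-→d27:-→d28:-→d29:-→d30:-→d31:-→d32:H1  best=H1
  + 135.198.91.64/28 (H0) depth=28
  + 84.160.48.0/20 (H2) depth=20
  ? 84.160.54.249  path d0:-→d1:-→d2:-→d3:-→d4:-→d5:-→d6:-→d7:-→d8:-→d9:-→d10:-→d11:-→d12:-→d13:-→d14:-→d15:-→d16:-→d17:-→d18:-→d19:-→d20:H2  best=H2
  + 128.0.0.0/2 (H0) depth=2
  + 135.198.64.0/18 (H2) depth=18
  ? 135.198.91.78  path d0:-→d1:-→d2:H0→d3:-→d4:-→d5:-→d6:-→d7:-→d8:-→d9:-→d10:-→d11:-→d12:-→d13:-→d14:-→d15:-→d16:-→d17:-→d18:H2→d19:-→d20:-→d21:-→d22:-→d23:-→d24:-→d25:-→d26:-→d27:-→d28:H0→d29:-→d30:-→d31:-→d32:H1  best=H1
  + 84.160.63.1/32 (H0) depth=32
  ? 26.1.54.113  path d0:-→d1:-  best=no-route
  + 135.198.0.0/16 (H2) depth=16
  ? 135.198.0.2  path d0:-→d1:-→d2:H0→d3:-→d4:-→d5:-→d6:-→d7:-→d8:-→d9:-→d10:-→d11:-→d12:-→d13:-→d14:-→d15:-→d16:H2→d17:-  best=H2
  + 84.160.48.0/20 (H0) depth=20
  + 135.0.0.0/8 (H3) depth=8
  ? 206.205.102.42  path d0:-→d1:-  best=no-route
  ? 84.160.63.1  path d0:-→d1:-→d2:-→d3:-→d4:-→d5:-→d6:-→d7:-→d8:-→d9:-→d10:-→d11:-→d12:-→d13:-→d14:-→d15:-→d16:-→d17:-→d18:-→d19:-→d20:H0→d21:-→d22:-→d23:-→d24:-→d25:-→d26:-→d27:-→d28:-→d29:-→d30:-→d31:-→d32:H0  best=H0
  del 135.198.91.64/28 (clear depth 28)
  ? 135.198.0.7  path d0:-→d1:-→d2:H0→d3:-→d4:-→d5:-→d6:-→d7:-→d8:H3→d9:-→d10:-→d11:-→d12:-→d13:-→d14:-→d15:-→d16:H2→d17:-  best=H2
  ? 187.72.215.183  path d0:-→d1:-→d2:H0  best=H0
  + 135.198.0.0/16 (H0) depth=16
  + 135.198.80.0/20 (H1) depth=20
  ? 157.187.208.110  path d0:-→d1:-→d2:H0→d3:-  best=H0
  + 135.198.0.0/16 (H3) depth=16
  + 0.0.0.0/0 (H2) depth=0
  + 135.192.0.0/11 (H1) depth=11
  + 128.0.0.0/2 (H0) depth=2
  ? 135.0.0.64  path d0:H2→d1:-→d2:H0→d3:-→d4:-→d5:-→d6:-→d7:-→d8:H3  best=H3
  + 84.160.48.0/20 (H1) depth=20
  + 84.160.0.0/12 (H2) depth=12
  + 84.160.63.0/24 (H1) depth=24
  + 135.198.91.0/24 (H3) depth=24
  del 135.198.91.78/32 (clear depth 32)
  ? 135.192.0.1  path d0:H2→d1:-→d2:H0→d3:-→d4:-→d5:-→d6:-→d7:-→d8:H3→d9:-→d10:-→d11:H1→d12:-→d13:-  best=H1
  ? 84.160.48.156  path d0:H2→d1:-→d2:-→d3:-→d4:-→d5:-→d6:-→d7:-→d8:-→d9:-→d10:-→d11:-→d12:H2→d13:-→d14:-→d15:-→d16:-→d17:-→d18:-→d19:-→d20:H1  best=H1

== LOOKUPS ==
["H1","H2","H1","no-route","H2","no-route","H0","H2","H0","H0","H3","H1","H1"]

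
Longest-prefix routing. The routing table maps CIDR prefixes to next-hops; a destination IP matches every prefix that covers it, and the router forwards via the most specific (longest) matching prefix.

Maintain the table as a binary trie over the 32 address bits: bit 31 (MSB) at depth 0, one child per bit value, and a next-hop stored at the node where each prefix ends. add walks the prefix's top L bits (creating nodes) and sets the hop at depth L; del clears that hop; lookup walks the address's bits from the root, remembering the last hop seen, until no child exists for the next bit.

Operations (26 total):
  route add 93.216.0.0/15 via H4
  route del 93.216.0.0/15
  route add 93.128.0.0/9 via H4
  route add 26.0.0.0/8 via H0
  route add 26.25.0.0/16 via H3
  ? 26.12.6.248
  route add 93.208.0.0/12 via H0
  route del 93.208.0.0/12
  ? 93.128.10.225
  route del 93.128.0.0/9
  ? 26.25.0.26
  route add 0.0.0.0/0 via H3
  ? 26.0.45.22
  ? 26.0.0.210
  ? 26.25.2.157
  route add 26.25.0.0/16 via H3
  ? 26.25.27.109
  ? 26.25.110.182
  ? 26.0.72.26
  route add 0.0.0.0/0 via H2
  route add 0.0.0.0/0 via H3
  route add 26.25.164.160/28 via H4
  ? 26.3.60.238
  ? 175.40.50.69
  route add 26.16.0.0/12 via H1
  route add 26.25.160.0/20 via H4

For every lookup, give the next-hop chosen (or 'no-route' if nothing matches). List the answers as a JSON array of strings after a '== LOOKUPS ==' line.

Trace:
  add 93.216.0.0/15 -> H4 at depth 15
  - 93.216.0.0/15 clear@15
  add 93.128.0.0/9 -> H4 at depth 9
  add 26.0.0.0/8 -> H0 at depth 8
  add 26.25.0.0/16 -> H3 at depth 16
  lookup 26.12.6.248: bits 00011010000 walk d0:-→d1:-→d2:-→d3:-→d4:-→d5:-→d6:-→d7:-→d8:H0→d9:-→d10:-→d11:- -> H0
  add 93.208.0.0/12 -> H0 at depth 12
  - 93.208.0.0/12 clear@12
  lookup 93.128.10.225: bits 010111011 walk d0:-→d1:-→d2:-→d3:-→d4:-→d5:-→d6:-→d7:-→d8:-→d9:H4 -> H4
  - 93.128.0.0/9 clear@9
  lookup 26.25.0.26: bits 0001101000011001 walk d0:-→d1:-→d2:-→d3:-→d4:-→d5:-→d6:-→d7:-→d8:H0→d9:-→d10:-→d11:-→d12:-→d13:-→d14:-→d15:-→d16:H3 -> H3
  add 0.0.0.0/0 -> H3 at depth 0
  lookup 26.0.45.22: bits 00011010000 walk d0:H3→d1:-→d2:-→d3:-→d4:-→d5:-→d6:-→d7:-→d8:H0→d9:-→d10:-→d11:- -> H0
  lookup 26.0.0.210: bits 00011010000 walk d0:H3→d1:-→d2:-→d3:-→d4:-→d5:-→d6:-→d7:-→d8:H0→d9:-→d10:-→d11:- -> H0
  lookup 26.25.2.157: bits 0001101000011001 walk d0:H3→d1:-→d2:-→d3:-→d4:-→d5:-→d6:-→d7:-→d8:H0→d9:-→d10:-→d11:-→d12:-→d13:-→d14:-→d15:-→d16:H3 -> H3
  add 26.25.0.0/16 -> H3 at depth 16
  lookup 26.25.27.109: bits 0001101000011001 walk d0:H3→d1:-→d2:-→d3:-→d4:-→d5:-→d6:-→d7:-→d8:H0→d9:-→d10:-→d11:-→d12:-→d13:-→d14:-→d15:-→d16:H3 -> H3
  lookup 26.25.110.182: bits 0001101000011001 walk d0:H3→d1:-→d2:-→d3:-→d4:-→d5:-→d6:-→d7:-→d8:H0→d9:-→d10:-→d11:-→d12:-→d13:-→d14:-→d15:-→d16:H3 -> H3
  lookup 26.0.72.26: bits 00011010000 walk d0:H3→d1:-→d2:-→d3:-→d4:-→d5:-→d6:-→d7:-→d8:H0→d9:-→d10:-→d11:- -> H0
  add 0.0.0.0/0 -> H2 at depth 0
  add 0.0.0.0/0 -> H3 at depth 0
  add 26.25.164.160/28 -> H4 at depth 28
  lookup 26.3.60.238: bits 00011010000 walk d0:H3→d1:-→d2:-→d3:-→d4:-→d5:-→d6:-→d7:-→d8:H0→d9:-→d10:-→d11:- -> H0
  lookup 175.40.50.69: bits ε walk d0:H3 -> H3
  add 26.16.0.0/12 -> H1 at depth 12
  add 26.25.160.0/20 -> H4 at depth 20

== LOOKUPS ==
["H0","H4","H3","H0","H0","H3","H3","H3","H0","H0","H3"]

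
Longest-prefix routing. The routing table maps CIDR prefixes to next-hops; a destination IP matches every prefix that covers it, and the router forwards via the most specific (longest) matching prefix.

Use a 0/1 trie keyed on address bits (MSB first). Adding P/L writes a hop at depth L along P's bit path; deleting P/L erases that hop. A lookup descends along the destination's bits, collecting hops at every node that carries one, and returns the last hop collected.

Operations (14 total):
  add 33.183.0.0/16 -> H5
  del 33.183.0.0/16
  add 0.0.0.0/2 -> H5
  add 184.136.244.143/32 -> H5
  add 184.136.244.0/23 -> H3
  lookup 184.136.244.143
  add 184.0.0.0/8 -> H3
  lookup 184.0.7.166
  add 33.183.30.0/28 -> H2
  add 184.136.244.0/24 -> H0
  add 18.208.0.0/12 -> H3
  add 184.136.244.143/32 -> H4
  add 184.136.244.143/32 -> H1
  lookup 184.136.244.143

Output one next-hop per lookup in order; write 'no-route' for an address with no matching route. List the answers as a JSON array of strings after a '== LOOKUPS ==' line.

Process each operation:
  add 33.183.0.0/16 -> H5 at depth 16
  - 33.183.0.0/16 clear@16
  add 0.0.0.0/2 -> H5 at depth 2
  add 184.136.244.143/32 -> H5 at depth 32
  add 184.136.244.0/23 -> H3 at depth 23
  Q 184.136.244.143: descend 10111000100010001111010010001111 ; hops seen [H3,H5] ; pick H5
  add 184.0.0.0/8 -> H3 at depth 8
  Q 184.0.7.166: descend 10111000 ; hops seen [H3] ; pick H3
  add 33.183.30.0/28 -> H2 at depth 28
  add 184.136.244.0/24 -> H0 at depth 24
  add 18.208.0.0/12 -> H3 at depth 12
  add 184.136.244.143/32 -> H4 at depth 32
  add 184.136.244.143/32 -> H1 at depth 32
  Q 184.136.244.143: descend 10111000100010001111010010001111 ; hops seen [H3,H3,H0,H1] ; pick H1

== LOOKUPS ==
["H5","H3","H1"]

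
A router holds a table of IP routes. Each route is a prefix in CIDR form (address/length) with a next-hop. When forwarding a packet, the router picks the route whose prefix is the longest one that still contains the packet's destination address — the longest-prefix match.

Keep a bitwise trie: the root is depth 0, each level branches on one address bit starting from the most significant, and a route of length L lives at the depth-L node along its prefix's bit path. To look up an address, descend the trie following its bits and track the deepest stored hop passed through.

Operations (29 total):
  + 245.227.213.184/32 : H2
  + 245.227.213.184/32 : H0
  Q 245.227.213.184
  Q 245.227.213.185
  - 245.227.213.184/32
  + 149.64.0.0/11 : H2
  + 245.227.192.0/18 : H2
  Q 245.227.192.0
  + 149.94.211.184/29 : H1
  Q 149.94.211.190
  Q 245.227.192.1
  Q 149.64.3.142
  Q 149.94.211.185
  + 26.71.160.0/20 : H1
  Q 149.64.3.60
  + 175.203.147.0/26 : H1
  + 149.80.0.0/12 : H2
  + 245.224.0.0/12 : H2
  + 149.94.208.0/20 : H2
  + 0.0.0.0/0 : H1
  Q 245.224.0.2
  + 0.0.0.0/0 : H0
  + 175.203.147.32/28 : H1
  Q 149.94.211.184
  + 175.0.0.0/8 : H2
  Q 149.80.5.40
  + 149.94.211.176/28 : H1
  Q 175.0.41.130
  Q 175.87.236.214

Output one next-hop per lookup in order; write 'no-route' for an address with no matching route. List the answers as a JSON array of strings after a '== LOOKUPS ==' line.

Process each operation:
  + 245.227.213.184/32 (H2) depth=32
  + 245.227.213.184/32 (H0) depth=32
  lookup 245.227.213.184: bits 11110101111000111101010110111000 walk d0:-→d1:-→d2:-→d3:-→d4:-→d5:-→d6:-→d7:-→d8:-→d9:-→d10:-→d11:-→d12:-→d13:-→d14:-→d15:-→d16:-→d17:-→d18:-→d19:-→d20:-→d21:-→d22:-→d23:-→d24:-→d25:-→d26:-→d27:-→d28:-→d29:-→d30:-→d31:-→d32:H0 -> H0
  lookup 245.227.213.185: bits 1111010111100011110101011011100 walk d0:-→d1:-→d2:-→d3:-→d4:-→d5:-→d6:-→d7:-→d8:-→d9:-→d10:-→d11:-→d12:-→d13:-→d14:-→d15:-→d16:-→d17:-→d18:-→d19:-→d20:-→d21:-→d22:-→d23:-→d24:-→d25:-→d26:-→d27:-→d28:-→d29:-→d30:-→d31:- -> no-route
  - 245.227.213.184/32 clear@32
  + 149.64.0.0/11 (H2) depth=11
  + 245.227.192.0/18 (H2) depth=18
  lookup 245.227.192.0: bits 1111010111100011110 walk d0:-→d1:-→d2:-→d3:-→d4:-→d5:-→d6:-→d7:-→d8:-→d9:-→d10:-→d11:-→d12:-→d13:-→d14:-→d15:-→d16:-→d17:-→d18:H2→d19:- -> H2
  + 149.94.211.184/29 (H1) depth=29
  lookup 149.94.211.190: bits 10010101010111101101001110111 walk d0:-→d1:-→d2:-→d3:-→d4:-→d5:-→d6:-→d7:-→d8:-→d9:-→d10:-→d11:H2→d12:-→d13:-→d14:-→d15:-→d16:-→d17:-→d18:-→d19:-→d20:-→d21:-→d22:-→d23:-→d24:-→d25:-→d26:-→d27:-→d28:-→d29:H1 -> H1
  lookup 245.227.192.1: bits 1111010111100011110 walk d0:-→d1:-→d2:-→d3:-→d4:-→d5:-→d6:-→d7:-→d8:-→d9:-→d10:-→d11:-→d12:-→d13:-→d14:-→d15:-→d16:-→d17:-→d18:H2→d19:- -> H2
  lookup 149.64.3.142: bits 10010101010 walk d0:-→d1:-→d2:-→d3:-→d4:-→d5:-→d6:-→d7:-→d8:-→d9:-→d10:-→d11:H2 -> H2
  lookup 149.94.211.185: bits 10010101010111101101001110111 walk d0:-→d1:-→d2:-→d3:-→d4:-→d5:-→d6:-→d7:-→d8:-→d9:-→d10:-→d11:H2→d12:-→d13:-→d14:-→d15:-→d16:-→d17:-→d18:-→d19:-→d20:-→d21:-→d22:-→d23:-→d24:-→d25:-→d26:-→d27:-→d28:-→d29:H1 -> H1
  + 26.71.160.0/20 (H1) depth=20
  lookup 149.64.3.60: bits 10010101010 walk d0:-→d1:-→d2:-→d3:-→d4:-→d5:-→d6:-→d7:-→d8:-→d9:-→d10:-→d11:H2 -> H2
  + 175.203.147.0/26 (H1) depth=26
  + 149.80.0.0/12 (H2) depth=12
  + 245.224.0.0/12 (H2) depth=12
  + 149.94.208.0/20 (H2) depth=20
  + 0.0.0.0/0 (H1) depth=0
  lookup 245.224.0.2: bits 11110101111000 walk d0:H1→d1:-→d2:-→d3:-→d4:-→d5:-→d6:-→d7:-→d8:-→d9:-→d10:-→d11:-→d12:H2→d13:-→d14:- -> H2
  + 0.0.0.0/0 (H0) depth=0
  + 175.203.147.32/28 (H1) depth=28
  lookup 149.94.211.184: bits 10010101010111101101001110111 walk d0:H0→d1:-→d2:-→d3:-→d4:-→d5:-→d6:-→d7:-→d8:-→d9:-→d10:-→d11:H2→d12:H2→d13:-→d14:-→d15:-→d16:-→d17:-→d18:-→d19:-→d20:H2→d21:-→d22:-→d23:-→d24:-→d25:-→d26:-→d27:-→d28:-→d29:H1 -> H1
  + 175.0.0.0/8 (H2) depth=8
  lookup 149.80.5.40: bits 100101010101 walk d0:H0→d1:-→d2:-→d3:-→d4:-→d5:-→d6:-→d7:-→d8:-→d9:-→d10:-→d11:H2→d12:H2 -> H2
  + 149.94.211.176/28 (H1) depth=28
  lookup 175.0.41.130: bits 10101111 walk d0:H0→d1:-→d2:-→d3:-→d4:-→d5:-→d6:-→d7:-→d8:H2 -> H2
  lookup 175.87.236.214: bits 10101111 walk d0:H0→d1:-→d2:-→d3:-→d4:-→d5:-→d6:-→d7:-→d8:H2 -> H2

== LOOKUPS ==
["H0","no-route","H2","H1","H2","H2","H1","H2","H2","H1","H2","H2","H2"]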